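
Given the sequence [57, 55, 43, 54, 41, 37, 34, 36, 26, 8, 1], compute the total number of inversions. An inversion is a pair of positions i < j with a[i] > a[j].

53

Sweep left to right; for each value list the smaller values that follow it:
57 → 55, 43, 54, 41, 37, 34, 36, 26, 8, 1 → 10
55 → 43, 54, 41, 37, 34, 36, 26, 8, 1 → 9
43 → 41, 37, 34, 36, 26, 8, 1 → 7
54 → 41, 37, 34, 36, 26, 8, 1 → 7
41 → 37, 34, 36, 26, 8, 1 → 6
37 → 34, 36, 26, 8, 1 → 5
34 → 26, 8, 1 → 3
36 → 26, 8, 1 → 3
26 → 8, 1 → 2
8 → 1 → 1
1 → none → 0
Sum: 10 + 9 + 7 + 7 + 6 + 5 + 3 + 3 + 2 + 1 + 0 = 53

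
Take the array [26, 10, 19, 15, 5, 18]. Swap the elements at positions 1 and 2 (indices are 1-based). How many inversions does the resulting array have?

9 inversions

Positions 1 and 2 hold 26 and 10; after swapping, the array is [10, 26, 19, 15, 5, 18].
Sweep left to right; for each value list the smaller values that follow it:
10 → 5 → 1
26 → 19, 15, 5, 18 → 4
19 → 15, 5, 18 → 3
15 → 5 → 1
5 → none → 0
18 → none → 0
Sum: 1 + 4 + 3 + 1 + 0 + 0 = 9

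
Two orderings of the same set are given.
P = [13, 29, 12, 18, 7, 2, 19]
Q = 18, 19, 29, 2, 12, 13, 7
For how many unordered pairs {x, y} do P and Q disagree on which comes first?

13 disagreeing pairs

Assign each item its position (1..7) in the first ordering, then rewrite the second ordering as that position sequence:
positions: 13→1, 29→2, 12→3, 18→4, 7→5, 2→6, 19→7
second ordering as positions: [4, 7, 2, 6, 3, 1, 5]
Discordant pairs = inversions in this position sequence.
4: 2, 3, 1 → 3
7: 2, 6, 3, 1, 5 → 5
2: 1 → 1
6: 3, 1, 5 → 3
3: 1 → 1
1: 0
5: 0
Total: 3 + 5 + 1 + 3 + 1 + 0 + 0 = 13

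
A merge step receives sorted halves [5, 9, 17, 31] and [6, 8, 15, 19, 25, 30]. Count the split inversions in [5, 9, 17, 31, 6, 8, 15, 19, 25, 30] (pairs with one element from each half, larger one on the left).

Take each right-half value and tally the left-half values above it:
r = 6: 9, 17, 31 → 3
r = 8: 9, 17, 31 → 3
r = 15: 17, 31 → 2
r = 19: 31 → 1
r = 25: 31 → 1
r = 30: 31 → 1
Cross-inversions: 3 + 3 + 2 + 1 + 1 + 1 = 11

11 split inversions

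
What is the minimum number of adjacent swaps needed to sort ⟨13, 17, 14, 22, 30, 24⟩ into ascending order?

The minimum number of adjacent swaps to sort an array equals its inversion count, since every such swap removes exactly one inversion.
Count inversions — for each element, later elements that are smaller:
13: none → 0
17: 14 → 1
14: none → 0
22: none → 0
30: 24 → 1
24: none → 0
Total inversions: 0 + 1 + 0 + 0 + 1 + 0 = 2

2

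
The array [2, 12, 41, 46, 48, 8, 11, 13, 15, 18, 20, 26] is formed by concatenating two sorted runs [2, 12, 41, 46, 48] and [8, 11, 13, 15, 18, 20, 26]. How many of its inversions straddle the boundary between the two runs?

Take each right-half value and tally the left-half values above it:
r = 8: 12, 41, 46, 48 → 4
r = 11: 12, 41, 46, 48 → 4
r = 13: 41, 46, 48 → 3
r = 15: 41, 46, 48 → 3
r = 18: 41, 46, 48 → 3
r = 20: 41, 46, 48 → 3
r = 26: 41, 46, 48 → 3
Cross-inversions: 4 + 4 + 3 + 3 + 3 + 3 + 3 = 23

23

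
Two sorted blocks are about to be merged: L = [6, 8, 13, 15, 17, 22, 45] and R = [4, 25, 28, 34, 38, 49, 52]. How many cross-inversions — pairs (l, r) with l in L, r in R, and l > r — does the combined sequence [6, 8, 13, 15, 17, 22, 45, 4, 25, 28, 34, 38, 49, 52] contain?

11

For each element r of the right run, count left-run elements greater than r:
r = 4: 6, 8, 13, 15, 17, 22, 45 → 7
r = 25: 45 → 1
r = 28: 45 → 1
r = 34: 45 → 1
r = 38: 45 → 1
r = 49: none → 0
r = 52: none → 0
Cross-inversions: 7 + 1 + 1 + 1 + 1 + 0 + 0 = 11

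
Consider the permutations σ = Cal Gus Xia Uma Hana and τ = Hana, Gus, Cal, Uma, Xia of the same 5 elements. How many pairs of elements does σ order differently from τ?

Assign each item its position (1..5) in the first ordering, then rewrite the second ordering as that position sequence:
positions: Cal→1, Gus→2, Xia→3, Uma→4, Hana→5
second ordering as positions: [5, 2, 1, 4, 3]
Discordant pairs = inversions in this position sequence.
5: 2, 1, 4, 3 → 4
2: 1 → 1
1: 0
4: 3 → 1
3: 0
Total: 4 + 1 + 0 + 1 + 0 = 6

6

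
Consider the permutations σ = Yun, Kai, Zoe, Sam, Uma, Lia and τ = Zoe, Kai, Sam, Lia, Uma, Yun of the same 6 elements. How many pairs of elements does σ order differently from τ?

Assign each item its position (1..6) in the first ordering, then rewrite the second ordering as that position sequence:
positions: Yun→1, Kai→2, Zoe→3, Sam→4, Uma→5, Lia→6
second ordering as positions: [3, 2, 4, 6, 5, 1]
Discordant pairs = inversions in this position sequence.
3: 2, 1 → 2
2: 1 → 1
4: 1 → 1
6: 5, 1 → 2
5: 1 → 1
1: 0
Total: 2 + 1 + 1 + 2 + 1 + 0 = 7

7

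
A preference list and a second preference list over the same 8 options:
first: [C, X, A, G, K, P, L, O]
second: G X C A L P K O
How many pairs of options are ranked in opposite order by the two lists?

7

Assign each item its position (1..8) in the first ordering, then rewrite the second ordering as that position sequence:
positions: C→1, X→2, A→3, G→4, K→5, P→6, L→7, O→8
second ordering as positions: [4, 2, 1, 3, 7, 6, 5, 8]
Discordant pairs = inversions in this position sequence.
4: 2, 1, 3 → 3
2: 1 → 1
1: 0
3: 0
7: 6, 5 → 2
6: 5 → 1
5: 0
8: 0
Total: 3 + 1 + 0 + 0 + 2 + 1 + 0 + 0 = 7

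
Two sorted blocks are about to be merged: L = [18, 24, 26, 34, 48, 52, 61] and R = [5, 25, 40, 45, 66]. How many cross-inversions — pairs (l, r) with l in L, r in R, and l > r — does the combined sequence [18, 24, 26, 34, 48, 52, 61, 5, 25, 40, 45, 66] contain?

Take each right-half value and tally the left-half values above it:
r = 5: 18, 24, 26, 34, 48, 52, 61 → 7
r = 25: 26, 34, 48, 52, 61 → 5
r = 40: 48, 52, 61 → 3
r = 45: 48, 52, 61 → 3
r = 66: none → 0
Cross-inversions: 7 + 5 + 3 + 3 + 0 = 18

18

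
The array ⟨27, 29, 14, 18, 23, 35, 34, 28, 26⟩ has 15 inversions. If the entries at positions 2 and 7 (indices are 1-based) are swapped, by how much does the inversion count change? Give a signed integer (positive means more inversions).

Positions 2 and 7 hold 29 and 34; after swapping, the array is [27, 34, 14, 18, 23, 35, 29, 28, 26].
Element-by-element contributions:
27 → 14, 18, 23, 26 → 4
34 → 14, 18, 23, 29, 28, 26 → 6
14 → none → 0
18 → none → 0
23 → none → 0
35 → 29, 28, 26 → 3
29 → 28, 26 → 2
28 → 26 → 1
26 → none → 0
Sum: 4 + 6 + 0 + 0 + 0 + 3 + 2 + 1 + 0 = 16
Change: 16 − 15 = +1

+1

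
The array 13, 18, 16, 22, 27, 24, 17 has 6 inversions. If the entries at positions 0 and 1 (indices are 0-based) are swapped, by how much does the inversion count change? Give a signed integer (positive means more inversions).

Positions 0 and 1 hold 13 and 18; after swapping, the array is [18, 13, 16, 22, 27, 24, 17].
For each element, count later entries that are smaller:
18 → 13, 16, 17 → 3
13 → none → 0
16 → none → 0
22 → 17 → 1
27 → 24, 17 → 2
24 → 17 → 1
17 → none → 0
Sum: 3 + 0 + 0 + 1 + 2 + 1 + 0 = 7
Change: 7 − 6 = +1

+1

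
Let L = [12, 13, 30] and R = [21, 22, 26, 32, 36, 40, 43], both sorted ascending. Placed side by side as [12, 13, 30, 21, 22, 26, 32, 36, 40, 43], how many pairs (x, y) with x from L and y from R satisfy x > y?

3 cross-inversions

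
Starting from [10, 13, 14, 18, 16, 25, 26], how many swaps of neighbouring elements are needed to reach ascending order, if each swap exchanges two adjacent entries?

Each adjacent swap fixes exactly one inversion, so the minimum swap count equals the number of inversions.
Count inversions — for each element, later elements that are smaller:
10: none → 0
13: none → 0
14: none → 0
18: 16 → 1
16: none → 0
25: none → 0
26: none → 0
Total inversions: 0 + 0 + 0 + 1 + 0 + 0 + 0 = 1

1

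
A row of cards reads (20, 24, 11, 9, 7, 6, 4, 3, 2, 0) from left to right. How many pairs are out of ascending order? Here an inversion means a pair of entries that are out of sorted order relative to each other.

Count, for each position, how many later elements it exceeds:
20: 8
24: 8
11: 7
9: 6
7: 5
6: 4
4: 3
3: 2
2: 1
0: 0
Sum: 8 + 8 + 7 + 6 + 5 + 4 + 3 + 2 + 1 + 0 = 44

There are 44 inversions.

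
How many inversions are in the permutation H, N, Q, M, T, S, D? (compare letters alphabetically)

There are 9 inversions.

For each element, count later entries that are smaller:
H: 1
N: 2
Q: 2
M: 1
T: 2
S: 1
D: 0
Sum: 1 + 2 + 2 + 1 + 2 + 1 + 0 = 9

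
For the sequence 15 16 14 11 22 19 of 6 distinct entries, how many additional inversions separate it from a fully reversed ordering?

Maximum inversions for 6 distinct elements is C(6, 2) = 6·5/2 = 15.
Current inversions — for each element, count later smaller elements:
15: 2
16: 2
14: 1
11: 0
22: 1
19: 0
Current total: 2 + 2 + 1 + 0 + 1 + 0 = 6
Shortfall: 15 − 6 = 9

9 inversions short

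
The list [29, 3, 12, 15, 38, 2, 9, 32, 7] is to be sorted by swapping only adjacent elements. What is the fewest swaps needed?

19 swaps

Each adjacent swap fixes exactly one inversion, so the minimum swap count equals the number of inversions.
Count inversions — for each element, later elements that are smaller:
29: 3, 12, 15, 2, 9, 7 → 6
3: 2 → 1
12: 2, 9, 7 → 3
15: 2, 9, 7 → 3
38: 2, 9, 32, 7 → 4
2: none → 0
9: 7 → 1
32: 7 → 1
7: none → 0
Total inversions: 6 + 1 + 3 + 3 + 4 + 0 + 1 + 1 + 0 = 19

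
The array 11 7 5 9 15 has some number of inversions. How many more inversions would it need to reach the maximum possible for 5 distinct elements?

Maximum inversions for 5 distinct elements is C(5, 2) = 5·4/2 = 10.
Current inversions — for each element, count later smaller elements:
11: 3
7: 1
5: 0
9: 0
15: 0
Current total: 3 + 1 + 0 + 0 + 0 = 4
Shortfall: 10 − 4 = 6

6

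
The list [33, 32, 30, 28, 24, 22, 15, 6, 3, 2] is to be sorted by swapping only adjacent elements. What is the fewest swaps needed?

There are 45 adjacent swaps.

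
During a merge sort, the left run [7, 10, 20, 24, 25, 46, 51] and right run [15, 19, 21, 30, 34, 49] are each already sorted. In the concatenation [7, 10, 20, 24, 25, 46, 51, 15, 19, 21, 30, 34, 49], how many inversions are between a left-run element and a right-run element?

Split inversions: 19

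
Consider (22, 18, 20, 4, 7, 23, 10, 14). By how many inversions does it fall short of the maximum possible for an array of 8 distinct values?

12

Maximum inversions for 8 distinct elements is C(8, 2) = 8·7/2 = 28.
Current inversions — for each element, count later smaller elements:
22: 6
18: 4
20: 4
4: 0
7: 0
23: 2
10: 0
14: 0
Current total: 6 + 4 + 4 + 0 + 0 + 2 + 0 + 0 = 16
Shortfall: 28 − 16 = 12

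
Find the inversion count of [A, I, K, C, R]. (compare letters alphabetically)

2

For each element, count later entries that are smaller:
A: 0
I: 1
K: 1
C: 0
R: 0
Sum: 0 + 1 + 1 + 0 + 0 = 2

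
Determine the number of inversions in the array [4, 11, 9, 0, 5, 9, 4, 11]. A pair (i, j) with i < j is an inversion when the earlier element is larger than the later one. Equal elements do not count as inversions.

For each element, count later entries that are smaller:
4 → 0 → 1
11 → 9, 0, 5, 9, 4 → 5
9 → 0, 5, 4 → 3
0 → none → 0
5 → 4 → 1
9 → 4 → 1
4 → none → 0
11 → none → 0
Sum: 1 + 5 + 3 + 0 + 1 + 1 + 0 + 0 = 11

11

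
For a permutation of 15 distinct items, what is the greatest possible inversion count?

The maximum occurs when the array is in strictly decreasing order: every one of the C(15, 2) pairs is inverted.
C(15, 2) = 15·14/2 = 105

105 inversions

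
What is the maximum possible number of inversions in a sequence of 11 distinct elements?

55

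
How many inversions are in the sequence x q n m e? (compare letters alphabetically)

10 inversions

Out-of-order index pairs (1-indexed):
(1,2): x > q
(1,3): x > n
(1,4): x > m
(1,5): x > e
(2,3): q > n
(2,4): q > m
(2,5): q > e
(3,4): n > m
(3,5): n > e
(4,5): m > e
That's 10 pairs.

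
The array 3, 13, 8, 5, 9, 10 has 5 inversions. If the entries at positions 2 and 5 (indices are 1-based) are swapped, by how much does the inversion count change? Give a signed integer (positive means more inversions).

-1

Positions 2 and 5 hold 13 and 9; after swapping, the array is [3, 9, 8, 5, 13, 10].
Count, for each position, how many later elements it exceeds:
3: 0
9: 2
8: 1
5: 0
13: 1
10: 0
Sum: 0 + 2 + 1 + 0 + 1 + 0 = 4
Change: 4 − 5 = -1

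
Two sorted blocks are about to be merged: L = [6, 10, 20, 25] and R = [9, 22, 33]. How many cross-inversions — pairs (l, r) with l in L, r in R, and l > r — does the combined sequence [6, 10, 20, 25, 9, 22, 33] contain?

Cross-inversions: 4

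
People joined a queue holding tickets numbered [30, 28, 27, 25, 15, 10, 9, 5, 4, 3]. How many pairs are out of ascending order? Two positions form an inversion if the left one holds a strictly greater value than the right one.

45

For each element, count later entries that are smaller:
30 → 28, 27, 25, 15, 10, 9, 5, 4, 3 → 9
28 → 27, 25, 15, 10, 9, 5, 4, 3 → 8
27 → 25, 15, 10, 9, 5, 4, 3 → 7
25 → 15, 10, 9, 5, 4, 3 → 6
15 → 10, 9, 5, 4, 3 → 5
10 → 9, 5, 4, 3 → 4
9 → 5, 4, 3 → 3
5 → 4, 3 → 2
4 → 3 → 1
3 → none → 0
Sum: 9 + 8 + 7 + 6 + 5 + 4 + 3 + 2 + 1 + 0 = 45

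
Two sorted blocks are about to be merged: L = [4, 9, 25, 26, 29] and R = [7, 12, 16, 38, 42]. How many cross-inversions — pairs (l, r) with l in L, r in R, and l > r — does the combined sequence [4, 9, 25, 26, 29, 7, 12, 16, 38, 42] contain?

Split inversions: 10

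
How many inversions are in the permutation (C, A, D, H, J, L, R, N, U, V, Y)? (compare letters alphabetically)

2 inversions

Count, for each position, how many later elements it exceeds:
C → A → 1
A → none → 0
D → none → 0
H → none → 0
J → none → 0
L → none → 0
R → N → 1
N → none → 0
U → none → 0
V → none → 0
Y → none → 0
Sum: 1 + 0 + 0 + 0 + 0 + 0 + 1 + 0 + 0 + 0 + 0 = 2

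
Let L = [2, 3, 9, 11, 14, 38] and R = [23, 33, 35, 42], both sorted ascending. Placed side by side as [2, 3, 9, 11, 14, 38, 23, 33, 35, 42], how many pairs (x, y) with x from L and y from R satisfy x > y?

Take each right-half value and tally the left-half values above it:
r = 23: 38 → 1
r = 33: 38 → 1
r = 35: 38 → 1
r = 42: none → 0
Cross-inversions: 1 + 1 + 1 + 0 = 3

3 cross-inversions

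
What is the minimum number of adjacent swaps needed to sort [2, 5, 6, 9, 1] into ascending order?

4

Each adjacent swap fixes exactly one inversion, so the minimum swap count equals the number of inversions.
Count inversions — for each element, later elements that are smaller:
2: 1 → 1
5: 1 → 1
6: 1 → 1
9: 1 → 1
1: none → 0
Total inversions: 1 + 1 + 1 + 1 + 0 = 4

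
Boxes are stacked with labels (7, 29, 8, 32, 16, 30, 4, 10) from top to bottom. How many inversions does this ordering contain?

14 inversions

For each element, count later entries that are smaller:
7 → 4 → 1
29 → 8, 16, 4, 10 → 4
8 → 4 → 1
32 → 16, 30, 4, 10 → 4
16 → 4, 10 → 2
30 → 4, 10 → 2
4 → none → 0
10 → none → 0
Sum: 1 + 4 + 1 + 4 + 2 + 2 + 0 + 0 = 14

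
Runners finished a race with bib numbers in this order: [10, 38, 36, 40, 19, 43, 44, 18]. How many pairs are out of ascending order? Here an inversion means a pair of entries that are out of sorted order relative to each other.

10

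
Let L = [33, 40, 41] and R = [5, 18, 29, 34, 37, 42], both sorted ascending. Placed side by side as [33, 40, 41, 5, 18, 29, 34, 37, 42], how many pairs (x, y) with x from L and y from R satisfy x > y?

13

Count, for every r in R, how many entries of L exceed r:
r = 5: 33, 40, 41 → 3
r = 18: 33, 40, 41 → 3
r = 29: 33, 40, 41 → 3
r = 34: 40, 41 → 2
r = 37: 40, 41 → 2
r = 42: none → 0
Cross-inversions: 3 + 3 + 3 + 2 + 2 + 0 = 13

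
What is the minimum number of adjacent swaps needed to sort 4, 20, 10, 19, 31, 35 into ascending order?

There are 2 adjacent swaps.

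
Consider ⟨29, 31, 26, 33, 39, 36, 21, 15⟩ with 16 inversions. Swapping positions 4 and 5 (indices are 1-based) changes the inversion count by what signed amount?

+1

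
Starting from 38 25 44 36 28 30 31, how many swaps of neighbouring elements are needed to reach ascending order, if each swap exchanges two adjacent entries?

There are 12 swaps.

Minimum adjacent swaps = number of inversions (each swap of adjacent out-of-order elements removes one inversion and no swap can remove more).
Count inversions — for each element, later elements that are smaller:
38: 25, 36, 28, 30, 31 → 5
25: none → 0
44: 36, 28, 30, 31 → 4
36: 28, 30, 31 → 3
28: none → 0
30: none → 0
31: none → 0
Total inversions: 5 + 0 + 4 + 3 + 0 + 0 + 0 = 12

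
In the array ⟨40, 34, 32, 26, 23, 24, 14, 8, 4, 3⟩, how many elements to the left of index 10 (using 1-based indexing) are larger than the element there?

9

The element at index 10 is 3.
Elements before it: 40, 34, 32, 26, 23, 24, 14, 8, 4
Those larger than 3: 40, 34, 32, 26, 23, 24, 14, 8, 4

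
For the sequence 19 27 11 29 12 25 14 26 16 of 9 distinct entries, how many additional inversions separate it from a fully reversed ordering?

18 inversions short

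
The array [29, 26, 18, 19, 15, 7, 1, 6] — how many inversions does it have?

Element-by-element contributions:
29 → 26, 18, 19, 15, 7, 1, 6 → 7
26 → 18, 19, 15, 7, 1, 6 → 6
18 → 15, 7, 1, 6 → 4
19 → 15, 7, 1, 6 → 4
15 → 7, 1, 6 → 3
7 → 1, 6 → 2
1 → none → 0
6 → none → 0
Sum: 7 + 6 + 4 + 4 + 3 + 2 + 0 + 0 = 26

26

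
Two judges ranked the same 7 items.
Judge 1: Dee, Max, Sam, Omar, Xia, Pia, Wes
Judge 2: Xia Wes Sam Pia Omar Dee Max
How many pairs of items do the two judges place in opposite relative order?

Assign each item its position (1..7) in the first ordering, then rewrite the second ordering as that position sequence:
positions: Dee→1, Max→2, Sam→3, Omar→4, Xia→5, Pia→6, Wes→7
second ordering as positions: [5, 7, 3, 6, 4, 1, 2]
Discordant pairs = inversions in this position sequence.
5: 3, 4, 1, 2 → 4
7: 3, 6, 4, 1, 2 → 5
3: 1, 2 → 2
6: 4, 1, 2 → 3
4: 1, 2 → 2
1: 0
2: 0
Total: 4 + 5 + 2 + 3 + 2 + 0 + 0 = 16

There are 16 discordant pairs.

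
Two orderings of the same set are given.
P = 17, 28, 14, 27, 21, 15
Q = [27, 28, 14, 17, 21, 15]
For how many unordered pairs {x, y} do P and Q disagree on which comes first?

Assign each item its position (1..6) in the first ordering, then rewrite the second ordering as that position sequence:
positions: 17→1, 28→2, 14→3, 27→4, 21→5, 15→6
second ordering as positions: [4, 2, 3, 1, 5, 6]
Discordant pairs = inversions in this position sequence.
4: 2, 3, 1 → 3
2: 1 → 1
3: 1 → 1
1: 0
5: 0
6: 0
Total: 3 + 1 + 1 + 0 + 0 + 0 = 5

There are 5 disagreeing pairs.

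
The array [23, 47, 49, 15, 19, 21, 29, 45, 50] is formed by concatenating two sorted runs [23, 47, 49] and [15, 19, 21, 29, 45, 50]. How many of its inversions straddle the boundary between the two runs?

Take each right-half value and tally the left-half values above it:
r = 15: 23, 47, 49 → 3
r = 19: 23, 47, 49 → 3
r = 21: 23, 47, 49 → 3
r = 29: 47, 49 → 2
r = 45: 47, 49 → 2
r = 50: none → 0
Cross-inversions: 3 + 3 + 3 + 2 + 2 + 0 = 13

13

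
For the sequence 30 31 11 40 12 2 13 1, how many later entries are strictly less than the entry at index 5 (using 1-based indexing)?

The element at index 5 is 12.
Elements after it: 2, 13, 1
Those smaller than 12: 2, 1

2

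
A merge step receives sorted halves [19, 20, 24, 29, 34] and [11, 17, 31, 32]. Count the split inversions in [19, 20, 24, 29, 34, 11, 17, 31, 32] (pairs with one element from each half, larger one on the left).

12 split inversions

Count, for every r in R, how many entries of L exceed r:
r = 11: 19, 20, 24, 29, 34 → 5
r = 17: 19, 20, 24, 29, 34 → 5
r = 31: 34 → 1
r = 32: 34 → 1
Cross-inversions: 5 + 5 + 1 + 1 = 12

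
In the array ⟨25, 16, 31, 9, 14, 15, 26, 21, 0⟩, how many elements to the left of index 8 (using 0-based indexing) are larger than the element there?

The element at index 8 is 0.
Elements before it: 25, 16, 31, 9, 14, 15, 26, 21
Those larger than 0: 25, 16, 31, 9, 14, 15, 26, 21

8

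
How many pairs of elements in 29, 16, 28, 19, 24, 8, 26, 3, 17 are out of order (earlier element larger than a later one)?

There are 25 inversions.

Sweep left to right; for each value list the smaller values that follow it:
29 → 16, 28, 19, 24, 8, 26, 3, 17 → 8
16 → 8, 3 → 2
28 → 19, 24, 8, 26, 3, 17 → 6
19 → 8, 3, 17 → 3
24 → 8, 3, 17 → 3
8 → 3 → 1
26 → 3, 17 → 2
3 → none → 0
17 → none → 0
Sum: 8 + 2 + 6 + 3 + 3 + 1 + 2 + 0 + 0 = 25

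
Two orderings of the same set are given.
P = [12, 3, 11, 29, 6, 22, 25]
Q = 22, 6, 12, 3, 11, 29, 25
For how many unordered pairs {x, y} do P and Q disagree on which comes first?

9

Assign each item its position (1..7) in the first ordering, then rewrite the second ordering as that position sequence:
positions: 12→1, 3→2, 11→3, 29→4, 6→5, 22→6, 25→7
second ordering as positions: [6, 5, 1, 2, 3, 4, 7]
Discordant pairs = inversions in this position sequence.
6: 5, 1, 2, 3, 4 → 5
5: 1, 2, 3, 4 → 4
1: 0
2: 0
3: 0
4: 0
7: 0
Total: 5 + 4 + 0 + 0 + 0 + 0 + 0 = 9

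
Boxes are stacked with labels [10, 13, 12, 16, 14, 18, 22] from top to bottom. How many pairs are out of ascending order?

There are 2 inversions.

Inversion pairs (indices are 1-based):
(2,3): 13 > 12
(4,5): 16 > 14
That's 2 pairs.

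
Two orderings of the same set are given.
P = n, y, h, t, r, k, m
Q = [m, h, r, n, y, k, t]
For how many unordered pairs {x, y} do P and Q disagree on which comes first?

Assign each item its position (1..7) in the first ordering, then rewrite the second ordering as that position sequence:
positions: n→1, y→2, h→3, t→4, r→5, k→6, m→7
second ordering as positions: [7, 3, 5, 1, 2, 6, 4]
Discordant pairs = inversions in this position sequence.
7: 3, 5, 1, 2, 6, 4 → 6
3: 1, 2 → 2
5: 1, 2, 4 → 3
1: 0
2: 0
6: 4 → 1
4: 0
Total: 6 + 2 + 3 + 0 + 0 + 1 + 0 = 12

12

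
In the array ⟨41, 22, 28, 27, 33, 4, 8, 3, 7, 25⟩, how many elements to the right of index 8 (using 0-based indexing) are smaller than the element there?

The element at index 8 is 7.
Elements after it: 25
None of them are smaller than 7.

0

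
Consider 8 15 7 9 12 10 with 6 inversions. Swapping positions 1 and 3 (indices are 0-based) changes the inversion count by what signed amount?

-1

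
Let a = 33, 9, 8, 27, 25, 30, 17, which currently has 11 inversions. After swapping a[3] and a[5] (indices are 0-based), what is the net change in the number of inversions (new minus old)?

+1

Positions 3 and 5 hold 27 and 30; after swapping, the array is [33, 9, 8, 30, 25, 27, 17].
Count, for each position, how many later elements it exceeds:
33 → 9, 8, 30, 25, 27, 17 → 6
9 → 8 → 1
8 → none → 0
30 → 25, 27, 17 → 3
25 → 17 → 1
27 → 17 → 1
17 → none → 0
Sum: 6 + 1 + 0 + 3 + 1 + 1 + 0 = 12
Change: 12 − 11 = +1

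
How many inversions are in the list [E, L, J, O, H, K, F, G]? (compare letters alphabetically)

Count, for each position, how many later elements it exceeds:
E: 0
L: 5
J: 3
O: 4
H: 2
K: 2
F: 0
G: 0
Sum: 0 + 5 + 3 + 4 + 2 + 2 + 0 + 0 = 16

16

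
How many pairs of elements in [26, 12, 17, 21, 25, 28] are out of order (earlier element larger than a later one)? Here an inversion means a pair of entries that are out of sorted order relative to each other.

4

Out-of-order index pairs (0-indexed):
(0,1): 26 > 12
(0,2): 26 > 17
(0,3): 26 > 21
(0,4): 26 > 25
That's 4 pairs.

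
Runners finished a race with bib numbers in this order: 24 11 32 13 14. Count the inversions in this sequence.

5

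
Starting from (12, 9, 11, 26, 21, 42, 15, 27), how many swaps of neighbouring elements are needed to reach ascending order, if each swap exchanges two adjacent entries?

7

The minimum number of adjacent swaps to sort an array equals its inversion count, since every such swap removes exactly one inversion.
Count inversions — for each element, later elements that are smaller:
12: 9, 11 → 2
9: none → 0
11: none → 0
26: 21, 15 → 2
21: 15 → 1
42: 15, 27 → 2
15: none → 0
27: none → 0
Total inversions: 2 + 0 + 0 + 2 + 1 + 2 + 0 + 0 = 7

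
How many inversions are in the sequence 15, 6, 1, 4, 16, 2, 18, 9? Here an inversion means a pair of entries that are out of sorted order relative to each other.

Sweep left to right; for each value list the smaller values that follow it:
15 → 6, 1, 4, 2, 9 → 5
6 → 1, 4, 2 → 3
1 → none → 0
4 → 2 → 1
16 → 2, 9 → 2
2 → none → 0
18 → 9 → 1
9 → none → 0
Sum: 5 + 3 + 0 + 1 + 2 + 0 + 1 + 0 = 12

12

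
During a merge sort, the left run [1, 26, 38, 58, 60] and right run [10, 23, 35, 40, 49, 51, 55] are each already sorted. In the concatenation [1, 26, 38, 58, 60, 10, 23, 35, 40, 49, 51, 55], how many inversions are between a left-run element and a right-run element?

Count, for every r in R, how many entries of L exceed r:
r = 10: 26, 38, 58, 60 → 4
r = 23: 26, 38, 58, 60 → 4
r = 35: 38, 58, 60 → 3
r = 40: 58, 60 → 2
r = 49: 58, 60 → 2
r = 51: 58, 60 → 2
r = 55: 58, 60 → 2
Cross-inversions: 4 + 4 + 3 + 2 + 2 + 2 + 2 = 19

19 split inversions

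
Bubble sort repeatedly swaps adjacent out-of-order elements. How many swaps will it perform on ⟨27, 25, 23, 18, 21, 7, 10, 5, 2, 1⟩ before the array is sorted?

43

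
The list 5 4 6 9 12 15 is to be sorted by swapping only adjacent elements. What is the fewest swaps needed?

There is 1 adjacent swap.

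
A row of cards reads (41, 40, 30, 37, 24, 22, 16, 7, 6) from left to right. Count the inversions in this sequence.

For each element, count later entries that are smaller:
41 → 40, 30, 37, 24, 22, 16, 7, 6 → 8
40 → 30, 37, 24, 22, 16, 7, 6 → 7
30 → 24, 22, 16, 7, 6 → 5
37 → 24, 22, 16, 7, 6 → 5
24 → 22, 16, 7, 6 → 4
22 → 16, 7, 6 → 3
16 → 7, 6 → 2
7 → 6 → 1
6 → none → 0
Sum: 8 + 7 + 5 + 5 + 4 + 3 + 2 + 1 + 0 = 35

35 inversions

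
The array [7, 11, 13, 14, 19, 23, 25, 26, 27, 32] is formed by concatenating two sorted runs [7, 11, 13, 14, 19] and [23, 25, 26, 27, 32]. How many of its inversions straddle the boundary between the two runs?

Count, for every r in R, how many entries of L exceed r:
r = 23: none → 0
r = 25: none → 0
r = 26: none → 0
r = 27: none → 0
r = 32: none → 0
Cross-inversions: 0 + 0 + 0 + 0 + 0 = 0

There are 0 split inversions.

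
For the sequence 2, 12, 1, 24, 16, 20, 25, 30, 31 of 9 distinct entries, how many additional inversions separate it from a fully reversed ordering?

Maximum inversions for 9 distinct elements is C(9, 2) = 9·8/2 = 36.
Current inversions — for each element, count later smaller elements:
2: 1
12: 1
1: 0
24: 2
16: 0
20: 0
25: 0
30: 0
31: 0
Current total: 1 + 1 + 0 + 2 + 0 + 0 + 0 + 0 + 0 = 4
Shortfall: 36 − 4 = 32

32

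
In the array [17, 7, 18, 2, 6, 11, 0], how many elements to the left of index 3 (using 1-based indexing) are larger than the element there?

0 such elements

The element at index 3 is 18.
Elements before it: 17, 7
None of them are larger than 18.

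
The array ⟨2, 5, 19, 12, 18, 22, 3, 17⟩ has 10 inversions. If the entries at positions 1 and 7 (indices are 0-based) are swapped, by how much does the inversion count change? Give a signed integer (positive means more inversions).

Positions 1 and 7 hold 5 and 17; after swapping, the array is [2, 17, 19, 12, 18, 22, 3, 5].
Sweep left to right; for each value list the smaller values that follow it:
2: 0
17: 3
19: 4
12: 2
18: 2
22: 2
3: 0
5: 0
Sum: 0 + 3 + 4 + 2 + 2 + 2 + 0 + 0 = 13
Change: 13 − 10 = +3

+3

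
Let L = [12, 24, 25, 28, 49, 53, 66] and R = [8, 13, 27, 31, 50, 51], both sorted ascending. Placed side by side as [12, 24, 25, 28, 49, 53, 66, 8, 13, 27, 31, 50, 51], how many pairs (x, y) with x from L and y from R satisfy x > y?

24 cross-inversions

For each element r of the right run, count left-run elements greater than r:
r = 8: 12, 24, 25, 28, 49, 53, 66 → 7
r = 13: 24, 25, 28, 49, 53, 66 → 6
r = 27: 28, 49, 53, 66 → 4
r = 31: 49, 53, 66 → 3
r = 50: 53, 66 → 2
r = 51: 53, 66 → 2
Cross-inversions: 7 + 6 + 4 + 3 + 2 + 2 = 24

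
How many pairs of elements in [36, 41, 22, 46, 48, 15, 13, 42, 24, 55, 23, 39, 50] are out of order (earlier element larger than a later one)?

33 inversions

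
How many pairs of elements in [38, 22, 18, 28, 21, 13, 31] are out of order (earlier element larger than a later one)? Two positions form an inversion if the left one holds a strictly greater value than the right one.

13 inversions

For each element, count later entries that are smaller:
38 → 22, 18, 28, 21, 13, 31 → 6
22 → 18, 21, 13 → 3
18 → 13 → 1
28 → 21, 13 → 2
21 → 13 → 1
13 → none → 0
31 → none → 0
Sum: 6 + 3 + 1 + 2 + 1 + 0 + 0 = 13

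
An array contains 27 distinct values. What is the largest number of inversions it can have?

351

The maximum occurs when the array is in strictly decreasing order: every one of the C(27, 2) pairs is inverted.
C(27, 2) = 27·26/2 = 351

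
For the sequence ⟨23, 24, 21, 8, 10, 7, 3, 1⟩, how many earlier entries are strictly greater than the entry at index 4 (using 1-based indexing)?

3 such elements

The element at index 4 is 8.
Elements before it: 23, 24, 21
Those larger than 8: 23, 24, 21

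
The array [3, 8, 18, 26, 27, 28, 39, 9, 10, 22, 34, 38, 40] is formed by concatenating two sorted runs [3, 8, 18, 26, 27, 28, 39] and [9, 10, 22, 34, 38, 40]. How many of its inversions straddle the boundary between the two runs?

Split inversions: 16

Take each right-half value and tally the left-half values above it:
r = 9: 18, 26, 27, 28, 39 → 5
r = 10: 18, 26, 27, 28, 39 → 5
r = 22: 26, 27, 28, 39 → 4
r = 34: 39 → 1
r = 38: 39 → 1
r = 40: none → 0
Cross-inversions: 5 + 5 + 4 + 1 + 1 + 0 = 16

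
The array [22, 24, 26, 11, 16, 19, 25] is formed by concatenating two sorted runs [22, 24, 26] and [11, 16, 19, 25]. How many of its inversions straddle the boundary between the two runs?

10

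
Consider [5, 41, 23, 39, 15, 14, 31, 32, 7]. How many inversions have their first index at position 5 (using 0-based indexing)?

The element at index 5 is 14.
Elements after it: 31, 32, 7
Those smaller than 14: 7

1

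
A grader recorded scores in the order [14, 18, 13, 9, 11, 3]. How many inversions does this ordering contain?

Sweep left to right; for each value list the smaller values that follow it:
14 → 13, 9, 11, 3 → 4
18 → 13, 9, 11, 3 → 4
13 → 9, 11, 3 → 3
9 → 3 → 1
11 → 3 → 1
3 → none → 0
Sum: 4 + 4 + 3 + 1 + 1 + 0 = 13

13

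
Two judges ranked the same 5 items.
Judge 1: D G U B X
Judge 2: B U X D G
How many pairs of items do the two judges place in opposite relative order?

Assign each item its position (1..5) in the first ordering, then rewrite the second ordering as that position sequence:
positions: D→1, G→2, U→3, B→4, X→5
second ordering as positions: [4, 3, 5, 1, 2]
Discordant pairs = inversions in this position sequence.
4: 3, 1, 2 → 3
3: 1, 2 → 2
5: 1, 2 → 2
1: 0
2: 0
Total: 3 + 2 + 2 + 0 + 0 = 7

Discordant pairs: 7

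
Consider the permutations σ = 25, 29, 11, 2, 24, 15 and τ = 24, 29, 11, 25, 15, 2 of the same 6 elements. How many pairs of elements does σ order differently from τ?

Assign each item its position (1..6) in the first ordering, then rewrite the second ordering as that position sequence:
positions: 25→1, 29→2, 11→3, 2→4, 24→5, 15→6
second ordering as positions: [5, 2, 3, 1, 6, 4]
Discordant pairs = inversions in this position sequence.
5: 2, 3, 1, 4 → 4
2: 1 → 1
3: 1 → 1
1: 0
6: 4 → 1
4: 0
Total: 4 + 1 + 1 + 0 + 1 + 0 = 7

7 discordant pairs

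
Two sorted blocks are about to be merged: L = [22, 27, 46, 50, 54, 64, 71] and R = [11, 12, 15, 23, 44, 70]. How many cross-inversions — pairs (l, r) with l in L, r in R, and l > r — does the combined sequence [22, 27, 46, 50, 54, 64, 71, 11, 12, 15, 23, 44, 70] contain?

Count, for every r in R, how many entries of L exceed r:
r = 11: 22, 27, 46, 50, 54, 64, 71 → 7
r = 12: 22, 27, 46, 50, 54, 64, 71 → 7
r = 15: 22, 27, 46, 50, 54, 64, 71 → 7
r = 23: 27, 46, 50, 54, 64, 71 → 6
r = 44: 46, 50, 54, 64, 71 → 5
r = 70: 71 → 1
Cross-inversions: 7 + 7 + 7 + 6 + 5 + 1 = 33

33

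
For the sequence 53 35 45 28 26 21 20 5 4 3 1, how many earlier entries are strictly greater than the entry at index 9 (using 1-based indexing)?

8

The element at index 9 is 4.
Elements before it: 53, 35, 45, 28, 26, 21, 20, 5
Those larger than 4: 53, 35, 45, 28, 26, 21, 20, 5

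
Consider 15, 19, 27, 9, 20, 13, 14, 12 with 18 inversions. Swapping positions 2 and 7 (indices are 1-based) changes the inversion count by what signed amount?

-1

Positions 2 and 7 hold 19 and 14; after swapping, the array is [15, 14, 27, 9, 20, 13, 19, 12].
Sweep left to right; for each value list the smaller values that follow it:
15: 4
14: 3
27: 5
9: 0
20: 3
13: 1
19: 1
12: 0
Sum: 4 + 3 + 5 + 0 + 3 + 1 + 1 + 0 = 17
Change: 17 − 18 = -1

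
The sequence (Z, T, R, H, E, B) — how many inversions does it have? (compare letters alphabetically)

15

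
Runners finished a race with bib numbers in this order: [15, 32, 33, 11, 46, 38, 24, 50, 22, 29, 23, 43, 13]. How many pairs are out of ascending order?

For each element, count later entries that are smaller:
15: 2
32: 6
33: 6
11: 0
46: 7
38: 5
24: 3
50: 5
22: 1
29: 2
23: 1
43: 1
13: 0
Sum: 2 + 6 + 6 + 0 + 7 + 5 + 3 + 5 + 1 + 2 + 1 + 1 + 0 = 39

39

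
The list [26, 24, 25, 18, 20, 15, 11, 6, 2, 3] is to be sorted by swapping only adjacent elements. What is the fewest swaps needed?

The minimum number of adjacent swaps to sort an array equals its inversion count, since every such swap removes exactly one inversion.
Count inversions — for each element, later elements that are smaller:
26: 24, 25, 18, 20, 15, 11, 6, 2, 3 → 9
24: 18, 20, 15, 11, 6, 2, 3 → 7
25: 18, 20, 15, 11, 6, 2, 3 → 7
18: 15, 11, 6, 2, 3 → 5
20: 15, 11, 6, 2, 3 → 5
15: 11, 6, 2, 3 → 4
11: 6, 2, 3 → 3
6: 2, 3 → 2
2: none → 0
3: none → 0
Total inversions: 9 + 7 + 7 + 5 + 5 + 4 + 3 + 2 + 0 + 0 = 42

42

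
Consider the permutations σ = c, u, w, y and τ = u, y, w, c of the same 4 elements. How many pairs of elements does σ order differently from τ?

There are 4 discordant pairs.

Assign each item its position (1..4) in the first ordering, then rewrite the second ordering as that position sequence:
positions: c→1, u→2, w→3, y→4
second ordering as positions: [2, 4, 3, 1]
Discordant pairs = inversions in this position sequence.
2: 1 → 1
4: 3, 1 → 2
3: 1 → 1
1: 0
Total: 1 + 2 + 1 + 0 = 4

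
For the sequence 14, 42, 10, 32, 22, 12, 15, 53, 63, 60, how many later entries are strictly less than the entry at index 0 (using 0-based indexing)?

2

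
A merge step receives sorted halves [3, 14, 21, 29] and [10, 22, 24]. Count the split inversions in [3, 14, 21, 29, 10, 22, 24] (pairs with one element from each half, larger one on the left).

Cross-inversions: 5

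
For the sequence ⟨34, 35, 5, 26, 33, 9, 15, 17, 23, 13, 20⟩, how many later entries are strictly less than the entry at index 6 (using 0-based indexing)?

The element at index 6 is 15.
Elements after it: 17, 23, 13, 20
Those smaller than 15: 13

1 such element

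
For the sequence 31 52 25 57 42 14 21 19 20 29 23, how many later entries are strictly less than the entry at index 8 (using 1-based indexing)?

The element at index 8 is 19.
Elements after it: 20, 29, 23
None of them are smaller than 19.

0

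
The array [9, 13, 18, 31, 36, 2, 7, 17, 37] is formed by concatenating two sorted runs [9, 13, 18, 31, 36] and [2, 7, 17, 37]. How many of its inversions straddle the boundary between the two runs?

Count, for every r in R, how many entries of L exceed r:
r = 2: 9, 13, 18, 31, 36 → 5
r = 7: 9, 13, 18, 31, 36 → 5
r = 17: 18, 31, 36 → 3
r = 37: none → 0
Cross-inversions: 5 + 5 + 3 + 0 = 13

13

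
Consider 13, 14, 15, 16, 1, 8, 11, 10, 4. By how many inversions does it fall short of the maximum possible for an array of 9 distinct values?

12 inversions short

Maximum inversions for 9 distinct elements is C(9, 2) = 9·8/2 = 36.
Current inversions — for each element, count later smaller elements:
13: 5
14: 5
15: 5
16: 5
1: 0
8: 1
11: 2
10: 1
4: 0
Current total: 5 + 5 + 5 + 5 + 0 + 1 + 2 + 1 + 0 = 24
Shortfall: 36 − 24 = 12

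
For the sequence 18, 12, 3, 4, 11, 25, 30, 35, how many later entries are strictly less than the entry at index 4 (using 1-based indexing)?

The element at index 4 is 4.
Elements after it: 11, 25, 30, 35
None of them are smaller than 4.

0 such elements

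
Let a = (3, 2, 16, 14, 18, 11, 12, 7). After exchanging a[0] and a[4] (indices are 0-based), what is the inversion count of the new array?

There are 18 inversions.

Positions 0 and 4 hold 3 and 18; after swapping, the array is [18, 2, 16, 14, 3, 11, 12, 7].
For each element, count later entries that are smaller:
18: 7
2: 0
16: 5
14: 4
3: 0
11: 1
12: 1
7: 0
Sum: 7 + 0 + 5 + 4 + 0 + 1 + 1 + 0 = 18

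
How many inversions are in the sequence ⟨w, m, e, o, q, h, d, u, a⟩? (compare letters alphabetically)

There are 24 inversions.

Sweep left to right; for each value list the smaller values that follow it:
w → m, e, o, q, h, d, u, a → 8
m → e, h, d, a → 4
e → d, a → 2
o → h, d, a → 3
q → h, d, a → 3
h → d, a → 2
d → a → 1
u → a → 1
a → none → 0
Sum: 8 + 4 + 2 + 3 + 3 + 2 + 1 + 1 + 0 = 24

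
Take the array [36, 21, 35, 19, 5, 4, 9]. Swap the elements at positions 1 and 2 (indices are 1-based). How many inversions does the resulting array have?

17 inversions

Positions 1 and 2 hold 36 and 21; after swapping, the array is [21, 36, 35, 19, 5, 4, 9].
For each element, count later entries that are smaller:
21: 4
36: 5
35: 4
19: 3
5: 1
4: 0
9: 0
Sum: 4 + 5 + 4 + 3 + 1 + 0 + 0 = 17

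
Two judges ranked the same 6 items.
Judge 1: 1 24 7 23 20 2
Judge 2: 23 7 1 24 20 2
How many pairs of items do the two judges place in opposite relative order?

Assign each item its position (1..6) in the first ordering, then rewrite the second ordering as that position sequence:
positions: 1→1, 24→2, 7→3, 23→4, 20→5, 2→6
second ordering as positions: [4, 3, 1, 2, 5, 6]
Discordant pairs = inversions in this position sequence.
4: 3, 1, 2 → 3
3: 1, 2 → 2
1: 0
2: 0
5: 0
6: 0
Total: 3 + 2 + 0 + 0 + 0 + 0 = 5

5 discordant pairs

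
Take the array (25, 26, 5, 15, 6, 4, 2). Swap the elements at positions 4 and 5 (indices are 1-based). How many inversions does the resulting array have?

Positions 4 and 5 hold 15 and 6; after swapping, the array is [25, 26, 5, 6, 15, 4, 2].
For each element, count later entries that are smaller:
25 → 5, 6, 15, 4, 2 → 5
26 → 5, 6, 15, 4, 2 → 5
5 → 4, 2 → 2
6 → 4, 2 → 2
15 → 4, 2 → 2
4 → 2 → 1
2 → none → 0
Sum: 5 + 5 + 2 + 2 + 2 + 1 + 0 = 17

17 inversions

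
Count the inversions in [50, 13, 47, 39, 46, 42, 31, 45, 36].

23

For each element, count later entries that are smaller:
50 → 13, 47, 39, 46, 42, 31, 45, 36 → 8
13 → none → 0
47 → 39, 46, 42, 31, 45, 36 → 6
39 → 31, 36 → 2
46 → 42, 31, 45, 36 → 4
42 → 31, 36 → 2
31 → none → 0
45 → 36 → 1
36 → none → 0
Sum: 8 + 0 + 6 + 2 + 4 + 2 + 0 + 1 + 0 = 23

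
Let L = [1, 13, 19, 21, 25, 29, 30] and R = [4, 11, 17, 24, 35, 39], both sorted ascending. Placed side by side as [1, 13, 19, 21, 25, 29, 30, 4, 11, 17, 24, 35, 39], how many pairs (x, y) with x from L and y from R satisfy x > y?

There are 20 split inversions.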